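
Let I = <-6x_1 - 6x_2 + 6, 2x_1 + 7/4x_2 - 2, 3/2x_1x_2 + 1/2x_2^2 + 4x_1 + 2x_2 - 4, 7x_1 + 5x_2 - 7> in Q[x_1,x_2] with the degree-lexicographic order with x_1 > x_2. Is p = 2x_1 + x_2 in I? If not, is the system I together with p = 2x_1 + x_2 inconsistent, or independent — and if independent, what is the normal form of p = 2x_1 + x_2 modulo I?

Adjoining 2x_1 + x_2 makes the ideal the whole ring: the system is inconsistent.

First compute the reduced Gröbner basis of I by Buchberger's algorithm.
f_1 = -6x_1 - 6x_2 + 6, LT = x_1.
f_2 = 2x_1 + 7/4x_2 - 2, LT = x_1.
f_3 = 3/2x_1x_2 + 1/2x_2^2 + 4x_1 + 2x_2 - 4, LT = x_1x_2.
f_4 = 7x_1 + 5x_2 - 7, LT = x_1.

S(f_1,f_2): lcm = x_1. S = 1/8x_2.
  leading term x_2: no divisor's leading term divides it; move 1/8x_2 to the remainder.
  remainder 1/8x_2 ≠ 0; add h_5 = 1/8x_2 to the basis.

The other S-polynomials (S(f_1,f_3), S(f_1,f_4), S(f_2,f_3), S(f_2,f_4), S(f_3,f_4), S(f_1,h_5), S(f_2,h_5), S(f_3,h_5), S(f_4,h_5)) all reduce to 0 modulo the current basis, so we have a Gröbner basis.
Inter-reduce: drop elements whose leading term is divisible by another's, tail-reduce, and make monic.
Reduced Gröbner basis: {x_1 - 1, x_2}.
Label its elements g_1 = x_1 - 1, g_2 = x_2.

Reduce p = 2x_1 + x_2 modulo G:
  leading term x_1: subtract (2)·g_1 from 2x_1 + x_2 → x_2 + 2
  leading term x_2: subtract (1)·g_2 from x_2 + 2 → 2
  leading term 1: no divisor's leading term divides it; move 2 to the remainder.
  normal form = 2.
The normal form is nonzero, so p ∉ I. Since p minus its normal form lies in I, I + (p) = I + (r) where r = 2; decide whether this ideal is the whole ring.
Here r = 2 is a nonzero constant, hence a unit: 1 ∈ I + (p), the Gröbner basis of I + (p) is {1}, and the enlarged system has no common solution — adjoining p is inconsistent.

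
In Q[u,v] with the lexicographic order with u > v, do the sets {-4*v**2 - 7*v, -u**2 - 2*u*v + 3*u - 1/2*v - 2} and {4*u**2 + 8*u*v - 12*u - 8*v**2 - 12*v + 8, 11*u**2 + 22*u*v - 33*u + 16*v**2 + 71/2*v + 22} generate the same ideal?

Equality of ideals is decidable: compute both reduced Gröbner bases (unique for the ordering) and check whether they agree.
Buchberger on the first generating set:
f_1 = -4*v**2 - 7*v, LT = v**2.
f_2 = -u**2 - 2*u*v + 3*u - 1/2*v - 2, LT = u**2.

The S-polynomials (S(f_1,f_2)) all reduce to 0 modulo the current basis, so we have a Gröbner basis.
Inter-reduce: drop elements whose leading term is divisible by another's, tail-reduce, and make monic.
Reduced Gröbner basis: {u**2 + 2*u*v - 3*u + 1/2*v + 2, v**2 + 7/4*v}.

Buchberger on the second generating set:
h_1 = 4*u**2 + 8*u*v - 12*u - 8*v**2 - 12*v + 8, LT = u**2.
h_2 = 11*u**2 + 22*u*v - 33*u + 16*v**2 + 71/2*v + 22, LT = u**2.

S(h_1,h_2): lcm = u**2. S = -38/11*v**2 - 137/22*v.
  leading term v**2: no divisor's leading term divides it; move -38/11*v**2 to the remainder.
  leading term v: no divisor's leading term divides it; move -137/22*v to the remainder.
  remainder -38/11*v**2 - 137/22*v ≠ 0; add k_3 = -38/11*v**2 - 137/22*v to the basis.

The other S-polynomials (S(h_1,k_3), S(h_2,k_3)) all reduce to 0 modulo the current basis, so we have a Gröbner basis.
Inter-reduce: drop elements whose leading term is divisible by another's, tail-reduce, and make monic.
Reduced Gröbner basis: {u**2 + 2*u*v - 3*u + 23/38*v + 2, v**2 + 137/76*v}.

Since the reduced bases disagree, the two ideals are not the same.

No, the ideals differ.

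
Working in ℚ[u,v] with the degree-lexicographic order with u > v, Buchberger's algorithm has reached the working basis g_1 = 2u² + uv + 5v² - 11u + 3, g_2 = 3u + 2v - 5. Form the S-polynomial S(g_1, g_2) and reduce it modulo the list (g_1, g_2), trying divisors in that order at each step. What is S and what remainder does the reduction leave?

S(g_1, g_2) = -⅙uv + 5/2v² - 23/6u + 3/2; remainder on division = 47/18v² + 41/18v - 44/9.

lcm(LM(g_1), LM(g_2)) = u².
S = (lcm/LT(g_1))·g_1 − (lcm/LT(g_2))·g_2 = -⅙uv + 5/2v² - 23/6u + 3/2.
Reduce S modulo (g_1, g_2) in that order:
  leading term uv: subtract (-1/18v)·g_2 from -⅙uv + 5/2v² - 23/6u + 3/2 → 47/18v² - 23/6u - 5/18v + 3/2
  leading term v²: no divisor's leading term divides it; move 47/18v² to the remainder.
  leading term u: subtract (-23/18)·g_2 from -23/6u - 5/18v + 3/2 → 41/18v - 44/9
  leading term v: no divisor's leading term divides it; move 41/18v to the remainder.
  leading term 1: no divisor's leading term divides it; move -44/9 to the remainder.
The remainder 47/18v² + 41/18v - 44/9 is nonzero, so it would be added as the next basis element.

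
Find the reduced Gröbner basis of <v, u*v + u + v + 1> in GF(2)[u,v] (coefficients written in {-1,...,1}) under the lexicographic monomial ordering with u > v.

f_1 = v, LT = v.
f_2 = u*v + u + v + 1, LT = u*v.

S(f_1,f_2): lcm = u*v. S = u + v + 1.
  reduce S modulo (f_1, f_2):
  remainder u + 1 ≠ 0; add g_3 = u + 1 to the basis.

The other S-polynomials (S(f_1,g_3), S(f_2,g_3)) all reduce to 0 modulo the current basis, so we have a Gröbner basis.
Inter-reduce: drop elements whose leading term is divisible by another's, tail-reduce, and make monic.

G = {u + 1, v}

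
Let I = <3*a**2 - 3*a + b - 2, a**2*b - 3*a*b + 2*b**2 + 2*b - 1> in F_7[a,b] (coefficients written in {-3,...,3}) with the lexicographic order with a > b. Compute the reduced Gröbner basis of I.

G = {a - b**3 + 2*b**2 - 3*b - 2, b**4 - 2*b**3 + b**2 + 3*b - 3}

Buchberger's algorithm terminates because the ascending chain of leading-term ideals stabilizes.

f_1 = 3*a**2 - 3*a + b - 2, LT = a**2.
f_2 = a**2*b - 3*a*b + 2*b**2 + 2*b - 1, LT = a**2*b.

S(f_1,f_2): lcm = a**2*b. S = 2*a*b + 3*b**2 + 2*b + 1.
  leading term a*b: no divisor's leading term divides it; move 2*a*b to the remainder.
  leading term b**2: no divisor's leading term divides it; move 3*b**2 to the remainder.
  leading term b: no divisor's leading term divides it; move 2*b to the remainder.
  leading term 1: no divisor's leading term divides it; move 1 to the remainder.
  remainder 2*a*b + 3*b**2 + 2*b + 1 ≠ 0; add g_3 = 2*a*b + 3*b**2 + 2*b + 1 to the basis.

S(f_1,g_3): lcm = a**2*b. S = 2*a*b**2 - 2*a*b + 3*a - 2*b**2 - 3*b.
  leading term a*b**2: subtract (b)·g_3 from 2*a*b**2 - 2*a*b + 3*a - 2*b**2 - 3*b → -2*a*b + 3*a - 3*b**3 + 3*b**2 + 3*b
  leading term a*b: subtract (-1)·g_3 from -2*a*b + 3*a - 3*b**3 + 3*b**2 + 3*b → 3*a - 3*b**3 - b**2 - 2*b + 1
  leading term a: no divisor's leading term divides it; move 3*a to the remainder.
  leading term b**3: no divisor's leading term divides it; move -3*b**3 to the remainder.
  leading term b**2: no divisor's leading term divides it; move -b**2 to the remainder.
  leading term b: no divisor's leading term divides it; move -2*b to the remainder.
  leading term 1: no divisor's leading term divides it; move 1 to the remainder.
  remainder 3*a - 3*b**3 - b**2 - 2*b + 1 ≠ 0; add g_4 = 3*a - 3*b**3 - b**2 - 2*b + 1 to the basis.

S(f_1,g_4): lcm = a**2. S = a*b**3 - 2*a*b**2 + 3*a*b + a - 2*b - 3.
  leading term a*b**3: subtract (-3*b**2)·g_3 from a*b**3 - 2*a*b**2 + 3*a*b + a - 2*b - 3 → -2*a*b**2 + 3*a*b + a + 2*b**4 - b**3 + 3*b**2 - 2*b - 3
  leading term a*b**2: subtract (-b)·g_3 from -2*a*b**2 + 3*a*b + a + 2*b**4 - b**3 + 3*b**2 - 2*b - 3 → 3*a*b + a + 2*b**4 + 2*b**3 - 2*b**2 - b - 3
  leading term a*b: subtract (-2)·g_3 from 3*a*b + a + 2*b**4 + 2*b**3 - 2*b**2 - b - 3 → a + 2*b**4 + 2*b**3 - 3*b**2 + 3*b - 1
  leading term a: subtract (-2)·g_4 from a + 2*b**4 + 2*b**3 - 3*b**2 + 3*b - 1 → 2*b**4 + 3*b**3 + 2*b**2 - b + 1
  leading term b**4: no divisor's leading term divides it; move 2*b**4 to the remainder.
  leading term b**3: no divisor's leading term divides it; move 3*b**3 to the remainder.
  leading term b**2: no divisor's leading term divides it; move 2*b**2 to the remainder.
  leading term b: no divisor's leading term divides it; move -b to the remainder.
  leading term 1: no divisor's leading term divides it; move 1 to the remainder.
  remainder 2*b**4 + 3*b**3 + 2*b**2 - b + 1 ≠ 0; add g_5 = 2*b**4 + 3*b**3 + 2*b**2 - b + 1 to the basis.

The other S-polynomials (S(f_2,g_3), S(f_2,g_4), S(g_3,g_4), S(f_1,g_5), S(f_2,g_5), S(g_3,g_5), S(g_4,g_5)) all reduce to 0 modulo the current basis, so we have a Gröbner basis.
Inter-reduce: drop elements whose leading term is divisible by another's, tail-reduce, and make monic.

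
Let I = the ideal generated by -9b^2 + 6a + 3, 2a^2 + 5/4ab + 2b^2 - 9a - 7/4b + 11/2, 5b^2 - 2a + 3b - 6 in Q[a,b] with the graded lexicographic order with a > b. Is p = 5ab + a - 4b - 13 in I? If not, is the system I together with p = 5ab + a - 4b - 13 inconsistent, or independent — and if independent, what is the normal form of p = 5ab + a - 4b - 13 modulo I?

Adjoining 5ab + a - 4b - 13 makes the ideal the whole ring: the system is inconsistent.

First compute the reduced Gröbner basis of I by Buchberger's algorithm.
f_1 = -9b^2 + 6a + 3, LT = b^2.
f_2 = 2a^2 + 5/4ab + 2b^2 - 9a - 7/4b + 11/2, LT = a^2.
f_3 = 5b^2 - 2a + 3b - 6, LT = b^2.

S(f_1,f_3): lcm = b^2. S = -4/15a - 3/5b + 13/15.
  leading term a: no divisor's leading term divides it; move -4/15a to the remainder.
  leading term b: no divisor's leading term divides it; move -3/5b to the remainder.
  leading term 1: no divisor's leading term divides it; move 13/15 to the remainder.
  remainder -4/15a - 3/5b + 13/15 ≠ 0; add h_4 = -4/15a - 3/5b + 13/15 to the basis.

S(f_2,h_4): lcm = a^2. S = -13/8ab + b^2 - 5/4a - 7/8b + 11/4.
  leading term ab: subtract (195/32b)·h_4 from -13/8ab + b^2 - 5/4a - 7/8b + 11/4 → 149/32b^2 - 5/4a - 197/32b + 11/4
  leading term b^2: subtract (-149/288)·f_1 from 149/32b^2 - 5/4a - 197/32b + 11/4 → 89/48a - 197/32b + 413/96
  leading term a: subtract (-445/64)·h_4 from 89/48a - 197/32b + 413/96 → -661/64b + 661/64
  leading term b: no divisor's leading term divides it; move -661/64b to the remainder.
  leading term 1: no divisor's leading term divides it; move 661/64 to the remainder.
  remainder -661/64b + 661/64 ≠ 0; add h_5 = -661/64b + 661/64 to the basis.

The other S-polynomials (S(f_1,f_2), S(f_2,f_3), S(f_1,h_4), S(f_3,h_4), S(f_1,h_5), S(f_2,h_5), S(f_3,h_5), S(h_4,h_5)) all reduce to 0 modulo the current basis, so we have a Gröbner basis.
Inter-reduce: drop elements whose leading term is divisible by another's, tail-reduce, and make monic.
Reduced Gröbner basis: {a - 1, b - 1}.
Label its elements g_1 = a - 1, g_2 = b - 1.

Reduce p = 5ab + a - 4b - 13 modulo G:
  leading term ab: subtract (5b)·g_1 from 5ab + a - 4b - 13 → a + b - 13
  leading term a: subtract (1)·g_1 from a + b - 13 → b - 12
  leading term b: subtract (1)·g_2 from b - 12 → -11
  leading term 1: no divisor's leading term divides it; move -11 to the remainder.
  normal form = -11.
The normal form is nonzero, so p ∉ I. Since p minus its normal form lies in I, I + (p) = I + (r) where r = -11; decide whether this ideal is the whole ring.
Here r = -11 is a nonzero constant, hence a unit: 1 ∈ I + (p), the Gröbner basis of I + (p) is {1}, and the enlarged system has no common solution — adjoining p is inconsistent.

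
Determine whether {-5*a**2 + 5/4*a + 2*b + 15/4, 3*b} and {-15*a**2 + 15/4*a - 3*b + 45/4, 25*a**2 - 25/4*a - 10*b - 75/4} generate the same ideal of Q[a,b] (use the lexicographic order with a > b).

Yes, the ideals are equal.

Two ideals are equal iff their reduced Gröbner bases coincide (the reduced basis is unique for a fixed ordering).
Buchberger on the first generating set:
f_1 = -5*a**2 + 5/4*a + 2*b + 15/4, LT = a**2.
f_2 = 3*b, LT = b.

The S-polynomials (S(f_1,f_2)) all reduce to 0 modulo the current basis, so we have a Gröbner basis.
Inter-reduce: drop elements whose leading term is divisible by another's, tail-reduce, and make monic.
Reduced Gröbner basis: {a**2 - 1/4*a - 3/4, b}.

Buchberger on the second generating set:
h_1 = -15*a**2 + 15/4*a - 3*b + 45/4, LT = a**2.
h_2 = 25*a**2 - 25/4*a - 10*b - 75/4, LT = a**2.

S(h_1,h_2): lcm = a**2. S = 3/5*b.
  leading term b: no divisor's leading term divides it; move 3/5*b to the remainder.
  remainder 3/5*b ≠ 0; add k_3 = 3/5*b to the basis.

The other S-polynomials (S(h_1,k_3), S(h_2,k_3)) all reduce to 0 modulo the current basis, so we have a Gröbner basis.
Inter-reduce: drop elements whose leading term is divisible by another's, tail-reduce, and make monic.
Reduced Gröbner basis: {a**2 - 1/4*a - 3/4, b}.

Same reduced basis, so the two generating sets span the same ideal.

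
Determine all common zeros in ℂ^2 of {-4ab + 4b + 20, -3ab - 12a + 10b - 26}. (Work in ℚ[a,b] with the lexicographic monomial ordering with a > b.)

Compute a lex Gröbner basis by Buchberger's algorithm.
f_1 = -4ab + 4b + 20, LT = ab.
f_2 = -3ab - 12a + 10b - 26, LT = ab.

S(f_1,f_2): lcm = ab. S = -4a + 7/3b - 41/3.
  leading term a: no divisor's leading term divides it; move -4a to the remainder.
  leading term b: no divisor's leading term divides it; move 7/3b to the remainder.
  leading term 1: no divisor's leading term divides it; move -41/3 to the remainder.
  remainder -4a + 7/3b - 41/3 ≠ 0; add h_3 = -4a + 7/3b - 41/3 to the basis.

S(f_1,h_3): lcm = ab. S = 7/12b² - 53/12b - 5.
  leading term b²: no divisor's leading term divides it; move 7/12b² to the remainder.
  leading term b: no divisor's leading term divides it; move -53/12b to the remainder.
  leading term 1: no divisor's leading term divides it; move -5 to the remainder.
  remainder 7/12b² - 53/12b - 5 ≠ 0; add h_4 = 7/12b² - 53/12b - 5 to the basis.

The other S-polynomials (S(f_2,h_3), S(f_1,h_4), S(f_2,h_4), S(h_3,h_4)) all reduce to 0 modulo the current basis, so we have a Gröbner basis.
Inter-reduce: drop elements whose leading term is divisible by another's, tail-reduce, and make monic.
Reduced Gröbner basis: {a - 7/12b + 41/12, b² - 53/7b - 60/7}.

Since the basis is lex-ordered, b² - 53/7b - 60/7 is univariate in b. Its roots are {-1, 60/7}. Back-substituting each root into the other basis elements fixes the other coordinates.
  b = -1: the earlier basis element becomes a + 4 = 0, giving a = -4 — point (-4, -1).
  b = 60/7: the earlier basis element becomes a - 19/12 = 0, giving a = 19/12 — point (19/12, 60/7).
This is the nonlinear analogue of row-reducing a linear system.

{(-4, -1), (19/12, 60/7)}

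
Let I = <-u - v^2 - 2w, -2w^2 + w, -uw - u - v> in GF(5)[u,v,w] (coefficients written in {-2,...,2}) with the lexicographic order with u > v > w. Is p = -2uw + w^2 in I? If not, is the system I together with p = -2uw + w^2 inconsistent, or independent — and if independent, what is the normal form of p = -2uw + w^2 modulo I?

-2uw + w^2 is independent of I; its normal form modulo I is -2vw - 2w.

First compute the reduced Gröbner basis of I by Buchberger's algorithm.
f_1 = -u - v^2 - 2w, LT = u.
f_2 = -2w^2 + w, LT = w^2.
f_3 = -uw - u - v, LT = uw.

S(f_1,f_3): lcm = uw. S = -u + v^2w - v + 2w^2.
  reduce S modulo (f_1, f_2, f_3):
  remainder v^2w + v^2 - v - 2w ≠ 0; add h_4 = v^2w + v^2 - v - 2w to the basis.

S(f_2,f_3): lcm = uw^2. S = uw - vw.
  reduce S modulo (f_1, f_2, f_3, h_4):
  remainder v^2 - vw - v + 2w ≠ 0; add h_5 = v^2 - vw - v + 2w to the basis.

The other S-polynomials (S(f_1,f_2), S(f_1,h_4), S(f_2,h_4), S(f_3,h_4), S(f_1,h_5), S(f_2,h_5), S(f_3,h_5), S(h_4,h_5)) all reduce to 0 modulo the current basis, so we have a Gröbner basis.
Inter-reduce: drop elements whose leading term is divisible by another's, tail-reduce, and make monic.
Reduced Gröbner basis: {u + vw + v, v^2 - vw - v + 2w, w^2 + 2w}.
Label its elements g_1 = u + vw + v, g_2 = v^2 - vw - v + 2w, g_3 = w^2 + 2w.

Reduce p = -2uw + w^2 modulo G:
  leading term uw: subtract (-2w)·g_1 from -2uw + w^2 → 2vw^2 + 2vw + w^2
  leading term vw^2: subtract (2v)·g_3 from 2vw^2 + 2vw + w^2 → -2vw + w^2
  leading term vw: no divisor's leading term divides it; move -2vw to the remainder.
  leading term w^2: subtract (1)·g_3 from w^2 → -2w
  leading term w: no divisor's leading term divides it; move -2w to the remainder.
  normal form = -2vw - 2w.
The normal form is nonzero, so p ∉ I. Since p minus its normal form lies in I, I + (p) = I + (r) where r = -2vw - 2w; decide whether this ideal is the whole ring.
Run Buchberger on G together with r (pairs among the g_i already reduce to 0 since G is a Gröbner basis):
g_1 = u + vw + v, LT = u.
g_2 = v^2 - vw - v + 2w, LT = v^2.
g_3 = w^2 + 2w, LT = w^2.
r = -2vw - 2w, LT = vw.

S(g_2,r): lcm = v^2w. S = -vw^2 - 2vw + 2w^2.
  reduce S modulo (g_1, g_2, g_3, r):
  remainder w ≠ 0; add m_5 = w to the basis.

The other S-polynomials (S(g_1,g_2), S(g_1,g_3), S(g_1,r), S(g_2,g_3), S(g_3,r), S(g_1,m_5), S(g_2,m_5), S(g_3,m_5), S(r,m_5)) all reduce to 0 modulo the current basis, so we have a Gröbner basis.
Inter-reduce: drop elements whose leading term is divisible by another's, tail-reduce, and make monic.
Reduced Gröbner basis: {u + v, v^2 - v, w}.
The reduced Gröbner basis of I + (p) is {u + v, v^2 - v, w} ≠ {1}, a proper ideal, so the enlarged system stays consistent: p is independent of I, with normal form -2vw - 2w.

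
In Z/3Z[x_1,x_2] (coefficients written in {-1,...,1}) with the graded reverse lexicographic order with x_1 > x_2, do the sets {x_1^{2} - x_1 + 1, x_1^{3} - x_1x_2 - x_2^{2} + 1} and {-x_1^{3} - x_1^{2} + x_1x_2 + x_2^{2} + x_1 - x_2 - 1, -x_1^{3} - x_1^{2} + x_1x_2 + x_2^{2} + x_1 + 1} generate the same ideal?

No, the ideals differ.

Equality of ideals is decidable: compute both reduced Gröbner bases (unique for the ordering) and check whether they agree.
Buchberger on the first generating set:
f_1 = x_1^{2} - x_1 + 1, LT = x_1^{2}.
f_2 = x_1^{3} - x_1x_2 - x_2^{2} + 1, LT = x_1^{3}.

S(f_1,f_2): lcm = x_1^{3}. S = -x_1^{2} + x_1x_2 + x_2^{2} + x_1 - 1.
  leading term x_1^{2}: subtract (-1)·f_1 from -x_1^{2} + x_1x_2 + x_2^{2} + x_1 - 1 → x_1x_2 + x_2^{2}
  leading term x_1x_2: no divisor's leading term divides it; move x_1x_2 to the remainder.
  leading term x_2^{2}: no divisor's leading term divides it; move x_2^{2} to the remainder.
  remainder x_1x_2 + x_2^{2} ≠ 0; add g_3 = x_1x_2 + x_2^{2} to the basis.

S(f_1,g_3): lcm = x_1^{2}x_2. S = -x_1x_2^{2} - x_1x_2 + x_2.
  leading term x_1x_2^{2}: subtract (-x_2)·g_3 from -x_1x_2^{2} - x_1x_2 + x_2 → x_2^{3} - x_1x_2 + x_2
  leading term x_2^{3}: no divisor's leading term divides it; move x_2^{3} to the remainder.
  leading term x_1x_2: subtract (-1)·g_3 from -x_1x_2 + x_2 → x_2^{2} + x_2
  leading term x_2^{2}: no divisor's leading term divides it; move x_2^{2} to the remainder.
  leading term x_2: no divisor's leading term divides it; move x_2 to the remainder.
  remainder x_2^{3} + x_2^{2} + x_2 ≠ 0; add g_4 = x_2^{3} + x_2^{2} + x_2 to the basis.

The other S-polynomials (S(f_2,g_3), S(f_1,g_4), S(f_2,g_4), S(g_3,g_4)) all reduce to 0 modulo the current basis, so we have a Gröbner basis.
Inter-reduce: drop elements whose leading term is divisible by another's, tail-reduce, and make monic.
Reduced Gröbner basis: {x_2^{3} + x_2^{2} + x_2, x_1^{2} - x_1 + 1, x_1x_2 + x_2^{2}}.

Buchberger on the second generating set:
h_1 = -x_1^{3} - x_1^{2} + x_1x_2 + x_2^{2} + x_1 - x_2 - 1, LT = x_1^{3}.
h_2 = -x_1^{3} - x_1^{2} + x_1x_2 + x_2^{2} + x_1 + 1, LT = x_1^{3}.

S(h_1,h_2): lcm = x_1^{3}. S = x_2 - 1.
  leading term x_2: no divisor's leading term divides it; move x_2 to the remainder.
  leading term 1: no divisor's leading term divides it; move -1 to the remainder.
  remainder x_2 - 1 ≠ 0; add k_3 = x_2 - 1 to the basis.

The other S-polynomials (S(h_1,k_3), S(h_2,k_3)) all reduce to 0 modulo the current basis, so we have a Gröbner basis.
Inter-reduce: drop elements whose leading term is divisible by another's, tail-reduce, and make monic.
Reduced Gröbner basis: {x_1^{3} + x_1^{2} + x_1 + 1, x_2 - 1}.

These differ, so the ideals are not equal.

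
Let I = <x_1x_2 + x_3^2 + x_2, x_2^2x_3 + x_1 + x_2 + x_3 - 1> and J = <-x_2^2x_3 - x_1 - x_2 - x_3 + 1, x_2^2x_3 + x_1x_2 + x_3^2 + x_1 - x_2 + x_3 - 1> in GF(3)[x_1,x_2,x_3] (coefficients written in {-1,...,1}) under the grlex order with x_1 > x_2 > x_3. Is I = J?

Two ideals are equal iff their reduced Gröbner bases coincide (the reduced basis is unique for a fixed ordering).
Buchberger on the first generating set:
f_1 = x_1x_2 + x_3^2 + x_2, LT = x_1x_2.
f_2 = x_2^2x_3 + x_1 + x_2 + x_3 - 1, LT = x_2^2x_3.

S(f_1,f_2): lcm = x_1x_2^2x_3. S = x_2x_3^3 + x_2^2x_3 - x_1^2 - x_1x_2 - x_1x_3 + x_1.
  leading term x_2x_3^3: no divisor's leading term divides it; move x_2x_3^3 to the remainder.
  leading term x_2^2x_3: subtract (1)·f_2 from x_2^2x_3 - x_1^2 - x_1x_2 - x_1x_3 + x_1 → -x_1^2 - x_1x_2 - x_1x_3 - x_2 - x_3 + 1
  leading term x_1^2: no divisor's leading term divides it; move -x_1^2 to the remainder.
  leading term x_1x_2: subtract (-1)·f_1 from -x_1x_2 - x_1x_3 - x_2 - x_3 + 1 → -x_1x_3 + x_3^2 - x_3 + 1
  leading term x_1x_3: no divisor's leading term divides it; move -x_1x_3 to the remainder.
  leading term x_3^2: no divisor's leading term divides it; move x_3^2 to the remainder.
  leading term x_3: no divisor's leading term divides it; move -x_3 to the remainder.
  leading term 1: no divisor's leading term divides it; move 1 to the remainder.
  remainder x_2x_3^3 - x_1^2 - x_1x_3 + x_3^2 - x_3 + 1 ≠ 0; add g_3 = x_2x_3^3 - x_1^2 - x_1x_3 + x_3^2 - x_3 + 1 to the basis.

S(f_1,g_3): lcm = x_1x_2x_3^3. S = x_3^5 + x_2x_3^3 + x_1^3 + x_1^2x_3 - x_1x_3^2 + x_1x_3 - x_1.
  leading term x_3^5: no divisor's leading term divides it; move x_3^5 to the remainder.
  leading term x_2x_3^3: subtract (1)·g_3 from x_2x_3^3 + x_1^3 + x_1^2x_3 - x_1x_3^2 + x_1x_3 - x_1 → x_1^3 + x_1^2x_3 - x_1x_3^2 + x_1^2 - x_1x_3 - x_3^2 - x_1 + x_3 - 1
  leading term x_1^3: no divisor's leading term divides it; move x_1^3 to the remainder.
  leading term x_1^2x_3: no divisor's leading term divides it; move x_1^2x_3 to the remainder.
  leading term x_1x_3^2: no divisor's leading term divides it; move -x_1x_3^2 to the remainder.
  leading term x_1^2: no divisor's leading term divides it; move x_1^2 to the remainder.
  leading term x_1x_3: no divisor's leading term divides it; move -x_1x_3 to the remainder.
  leading term x_3^2: no divisor's leading term divides it; move -x_3^2 to the remainder.
  leading term x_1: no divisor's leading term divides it; move -x_1 to the remainder.
  leading term x_3: no divisor's leading term divides it; move x_3 to the remainder.
  leading term 1: no divisor's leading term divides it; move -1 to the remainder.
  remainder x_3^5 + x_1^3 + x_1^2x_3 - x_1x_3^2 + x_1^2 - x_1x_3 - x_3^2 - x_1 + x_3 - 1 ≠ 0; add g_4 = x_3^5 + x_1^3 + x_1^2x_3 - x_1x_3^2 + x_1^2 - x_1x_3 - x_3^2 - x_1 + x_3 - 1 to the basis.

The other S-polynomials (S(f_2,g_3), S(f_1,g_4), S(f_2,g_4), S(g_3,g_4)) all reduce to 0 modulo the current basis, so we have a Gröbner basis.
Inter-reduce: drop elements whose leading term is divisible by another's, tail-reduce, and make monic.
Reduced Gröbner basis: {x_3^5 + x_1^3 + x_1^2x_3 - x_1x_3^2 + x_1^2 - x_1x_3 - x_3^2 - x_1 + x_3 - 1, x_2x_3^3 - x_1^2 - x_1x_3 + x_3^2 - x_3 + 1, x_2^2x_3 + x_1 + x_2 + x_3 - 1, x_1x_2 + x_3^2 + x_2}.

Buchberger on the second generating set:
h_1 = -x_2^2x_3 - x_1 - x_2 - x_3 + 1, LT = x_2^2x_3.
h_2 = x_2^2x_3 + x_1x_2 + x_3^2 + x_1 - x_2 + x_3 - 1, LT = x_2^2x_3.

S(h_1,h_2): lcm = x_2^2x_3. S = -x_1x_2 - x_3^2 - x_2.
  leading term x_1x_2: no divisor's leading term divides it; move -x_1x_2 to the remainder.
  leading term x_3^2: no divisor's leading term divides it; move -x_3^2 to the remainder.
  leading term x_2: no divisor's leading term divides it; move -x_2 to the remainder.
  remainder -x_1x_2 - x_3^2 - x_2 ≠ 0; add k_3 = -x_1x_2 - x_3^2 - x_2 to the basis.

S(h_1,k_3): lcm = x_1x_2^2x_3. S = -x_2x_3^3 - x_2^2x_3 + x_1^2 + x_1x_2 + x_1x_3 - x_1.
  leading term x_2x_3^3: no divisor's leading term divides it; move -x_2x_3^3 to the remainder.
  leading term x_2^2x_3: subtract (1)·h_1 from -x_2^2x_3 + x_1^2 + x_1x_2 + x_1x_3 - x_1 → x_1^2 + x_1x_2 + x_1x_3 + x_2 + x_3 - 1
  leading term x_1^2: no divisor's leading term divides it; move x_1^2 to the remainder.
  leading term x_1x_2: subtract (-1)·k_3 from x_1x_2 + x_1x_3 + x_2 + x_3 - 1 → x_1x_3 - x_3^2 + x_3 - 1
  leading term x_1x_3: no divisor's leading term divides it; move x_1x_3 to the remainder.
  leading term x_3^2: no divisor's leading term divides it; move -x_3^2 to the remainder.
  leading term x_3: no divisor's leading term divides it; move x_3 to the remainder.
  leading term 1: no divisor's leading term divides it; move -1 to the remainder.
  remainder -x_2x_3^3 + x_1^2 + x_1x_3 - x_3^2 + x_3 - 1 ≠ 0; add k_4 = -x_2x_3^3 + x_1^2 + x_1x_3 - x_3^2 + x_3 - 1 to the basis.

S(k_3,k_4): lcm = x_1x_2x_3^3. S = x_3^5 + x_2x_3^3 + x_1^3 + x_1^2x_3 - x_1x_3^2 + x_1x_3 - x_1.
  leading term x_3^5: no divisor's leading term divides it; move x_3^5 to the remainder.
  leading term x_2x_3^3: subtract (-1)·k_4 from x_2x_3^3 + x_1^3 + x_1^2x_3 - x_1x_3^2 + x_1x_3 - x_1 → x_1^3 + x_1^2x_3 - x_1x_3^2 + x_1^2 - x_1x_3 - x_3^2 - x_1 + x_3 - 1
  leading term x_1^3: no divisor's leading term divides it; move x_1^3 to the remainder.
  leading term x_1^2x_3: no divisor's leading term divides it; move x_1^2x_3 to the remainder.
  leading term x_1x_3^2: no divisor's leading term divides it; move -x_1x_3^2 to the remainder.
  leading term x_1^2: no divisor's leading term divides it; move x_1^2 to the remainder.
  leading term x_1x_3: no divisor's leading term divides it; move -x_1x_3 to the remainder.
  leading term x_3^2: no divisor's leading term divides it; move -x_3^2 to the remainder.
  leading term x_1: no divisor's leading term divides it; move -x_1 to the remainder.
  leading term x_3: no divisor's leading term divides it; move x_3 to the remainder.
  leading term 1: no divisor's leading term divides it; move -1 to the remainder.
  remainder x_3^5 + x_1^3 + x_1^2x_3 - x_1x_3^2 + x_1^2 - x_1x_3 - x_3^2 - x_1 + x_3 - 1 ≠ 0; add k_5 = x_3^5 + x_1^3 + x_1^2x_3 - x_1x_3^2 + x_1^2 - x_1x_3 - x_3^2 - x_1 + x_3 - 1 to the basis.

The other S-polynomials (S(h_2,k_3), S(h_1,k_4), S(h_2,k_4), S(h_1,k_5), S(h_2,k_5), S(k_3,k_5), S(k_4,k_5)) all reduce to 0 modulo the current basis, so we have a Gröbner basis.
Inter-reduce: drop elements whose leading term is divisible by another's, tail-reduce, and make monic.
Reduced Gröbner basis: {x_3^5 + x_1^3 + x_1^2x_3 - x_1x_3^2 + x_1^2 - x_1x_3 - x_3^2 - x_1 + x_3 - 1, x_2x_3^3 - x_1^2 - x_1x_3 + x_3^2 - x_3 + 1, x_2^2x_3 + x_1 + x_2 + x_3 - 1, x_1x_2 + x_3^2 + x_2}.

Same reduced basis, so the two generating sets span the same ideal.

Yes, the ideals are equal.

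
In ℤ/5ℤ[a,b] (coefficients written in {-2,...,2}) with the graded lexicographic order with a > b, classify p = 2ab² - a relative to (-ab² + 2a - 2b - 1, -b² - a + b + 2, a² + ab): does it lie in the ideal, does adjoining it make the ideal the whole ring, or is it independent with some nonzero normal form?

First compute the reduced Gröbner basis of I by Buchberger's algorithm.
f_1 = -ab² + 2a - 2b - 1, LT = ab².
f_2 = -b² - a + b + 2, LT = b².
f_3 = a² + ab, LT = a².

S(f_1,f_2): lcm = ab². S = -a² + ab + 2b + 1.
  leading term a²: subtract (-1)·f_3 from -a² + ab + 2b + 1 → 2ab + 2b + 1
  leading term ab: no divisor's leading term divides it; move 2ab to the remainder.
  leading term b: no divisor's leading term divides it; move 2b to the remainder.
  leading term 1: no divisor's leading term divides it; move 1 to the remainder.
  remainder 2ab + 2b + 1 ≠ 0; add h_4 = 2ab + 2b + 1 to the basis.

S(f_1,f_3): lcm = a²b². S = -ab³ - 2a² + 2ab + a.
  leading term ab³: subtract (b)·f_1 from -ab³ - 2a² + 2ab + a → -2a² + 2b² + a + b
  leading term a²: subtract (-2)·f_3 from -2a² + 2b² + a + b → 2ab + 2b² + a + b
  leading term ab: subtract (1)·h_4 from 2ab + 2b² + a + b → 2b² + a - b - 1
  leading term b²: subtract (-2)·f_2 from 2b² + a - b - 1 → -a + b - 2
  leading term a: no divisor's leading term divides it; move -a to the remainder.
  leading term b: no divisor's leading term divides it; move b to the remainder.
  leading term 1: no divisor's leading term divides it; move -2 to the remainder.
  remainder -a + b - 2 ≠ 0; add h_5 = -a + b - 2 to the basis.

S(f_2,f_3): leading monomials are coprime, so the S-polynomial reduces to 0 (Buchberger's first criterion).
S(f_1,h_4): lcm = ab². S = -b² - 2a - b + 1.
  leading term b²: subtract (1)·f_2 from -b² - 2a - b + 1 → -a - 2b - 1
  leading term a: subtract (1)·h_5 from -a - 2b - 1 → 2b + 1
  leading term b: no divisor's leading term divides it; move 2b to the remainder.
  leading term 1: no divisor's leading term divides it; move 1 to the remainder.
  remainder 2b + 1 ≠ 0; add h_6 = 2b + 1 to the basis.

S(f_2,h_4): lcm = ab². S = a² - ab - b² - 2a + 2b.
  leading term a²: subtract (1)·f_3 from a² - ab - b² - 2a + 2b → -2ab - b² - 2a + 2b
  leading term ab: subtract (-1)·h_4 from -2ab - b² - 2a + 2b → -b² - 2a - b + 1
  leading term b²: subtract (1)·f_2 from -b² - 2a - b + 1 → -a - 2b - 1
  leading term a: subtract (1)·h_5 from -a - 2b - 1 → 2b + 1
  leading term b: subtract (1)·h_6 from 2b + 1 → 0
  remainder 0.

S(f_3,h_4): lcm = a²b. S = ab² - ab + 2a.
  leading term ab²: subtract (-1)·f_1 from ab² - ab + 2a → -ab - a - 2b - 1
  leading term ab: subtract (2)·h_4 from -ab - a - 2b - 1 → -a - b + 2
  leading term a: subtract (1)·h_5 from -a - b + 2 → -2b - 1
  leading term b: subtract (-1)·h_6 from -2b - 1 → 0
  remainder 0.

S(f_1,h_5): lcm = ab². S = b³ - 2b² - 2a + 2b + 1.
  leading term b³: subtract (-b)·f_2 from b³ - 2b² - 2a + 2b + 1 → -ab - b² - 2a - b + 1
  leading term ab: subtract (2)·h_4 from -ab - b² - 2a - b + 1 → -b² - 2a - 1
  leading term b²: subtract (1)·f_2 from -b² - 2a - 1 → -a - b + 2
  leading term a: subtract (1)·h_5 from -a - b + 2 → -2b - 1
  leading term b: subtract (-1)·h_6 from -2b - 1 → 0
  remainder 0.

S(f_2,h_5): leading monomials are coprime, so the S-polynomial reduces to 0 (Buchberger's first criterion).
S(f_3,h_5): lcm = a². S = 2ab - 2a.
  leading term ab: subtract (1)·h_4 from 2ab - 2a → -2a - 2b - 1
  leading term a: subtract (2)·h_5 from -2a - 2b - 1 → b - 2
  leading term b: subtract (-2)·h_6 from b - 2 → 0
  remainder 0.

S(h_4,h_5): lcm = ab. S = b² - b - 2.
  leading term b²: subtract (-1)·f_2 from b² - b - 2 → -a
  leading term a: subtract (1)·h_5 from -a → -b + 2
  leading term b: subtract (2)·h_6 from -b + 2 → 0
  remainder 0.

S(f_1,h_6): lcm = ab². S = 2ab - 2a + 2b + 1.
  leading term ab: subtract (1)·h_4 from 2ab - 2a + 2b + 1 → -2a
  leading term a: subtract (2)·h_5 from -2a → -2b - 1
  leading term b: subtract (-1)·h_6 from -2b - 1 → 0
  remainder 0.

S(f_2,h_6): lcm = b². S = a + b - 2.
  leading term a: subtract (-1)·h_5 from a + b - 2 → 2b + 1
  leading term b: subtract (1)·h_6 from 2b + 1 → 0
  remainder 0.

S(f_3,h_6): leading monomials are coprime, so the S-polynomial reduces to 0 (Buchberger's first criterion).
S(h_4,h_6): lcm = ab. S = 2a + b - 2.
  leading term a: subtract (-2)·h_5 from 2a + b - 2 → -2b - 1
  leading term b: subtract (-1)·h_6 from -2b - 1 → 0
  remainder 0.

S(h_5,h_6): leading monomials are coprime, so the S-polynomial reduces to 0 (Buchberger's first criterion).
Every S-polynomial of the final basis reduces to 0, so we have a Gröbner basis.
Inter-reduce: drop elements whose leading term is divisible by another's, tail-reduce, and make monic.
Reduced Gröbner basis: {a, b - 2}.
Label its elements g_1 = a, g_2 = b - 2.

Reduce p = 2ab² - a modulo G:
  leading term ab²: subtract (2b²)·g_1 from 2ab² - a → -a
  leading term a: subtract (-1)·g_1 from -a → 0
  normal form = 0.
Since the normal form is 0, p ∈ I.

Ideal membership is decidable via reduction modulo a Gröbner basis.

2ab² - a lies in I (it reduces to 0).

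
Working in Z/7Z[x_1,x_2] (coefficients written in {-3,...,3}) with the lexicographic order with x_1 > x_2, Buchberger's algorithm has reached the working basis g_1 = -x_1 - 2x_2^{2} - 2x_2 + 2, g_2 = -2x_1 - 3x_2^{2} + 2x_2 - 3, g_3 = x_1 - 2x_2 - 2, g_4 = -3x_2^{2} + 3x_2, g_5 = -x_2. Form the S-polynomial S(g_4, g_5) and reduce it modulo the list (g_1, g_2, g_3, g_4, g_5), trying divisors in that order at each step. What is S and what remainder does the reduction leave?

lcm(LM(g_4), LM(g_5)) = x_2^{2}.
S = (lcm/LT(g_4))·g_4 − (lcm/LT(g_5))·g_5 = -x_2.
Reduce S modulo (g_1, g_2, g_3, g_4, g_5) in that order:
  leading term x_2: subtract (1)·g_5 from -x_2 → 0
The remainder is 0, so this S-polynomial contributes no new basis element.

S(g_4, g_5) = -x_2; remainder on division = 0.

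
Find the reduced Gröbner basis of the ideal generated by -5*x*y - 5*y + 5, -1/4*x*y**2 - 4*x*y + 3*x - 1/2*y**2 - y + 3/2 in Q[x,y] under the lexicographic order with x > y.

G = {x - 1/12*y**2 + 11/12*y - 5/6, y**3 - 11*y**2 + 22*y - 12}

f_1 = -5*x*y - 5*y + 5, LT = x*y.
f_2 = -1/4*x*y**2 - 4*x*y + 3*x - 1/2*y**2 - y + 3/2, LT = x*y**2.

S(f_1,f_2): lcm = x*y**2. S = -16*x*y + 12*x - y**2 - 5*y + 6.
  leading term x*y: subtract (16/5)·f_1 from -16*x*y + 12*x - y**2 - 5*y + 6 → 12*x - y**2 + 11*y - 10
  leading term x: no divisor's leading term divides it; move 12*x to the remainder.
  leading term y**2: no divisor's leading term divides it; move -y**2 to the remainder.
  leading term y: no divisor's leading term divides it; move 11*y to the remainder.
  leading term 1: no divisor's leading term divides it; move -10 to the remainder.
  remainder 12*x - y**2 + 11*y - 10 ≠ 0; add g_3 = 12*x - y**2 + 11*y - 10 to the basis.

S(f_1,g_3): lcm = x*y. S = 1/12*y**3 - 11/12*y**2 + 11/6*y - 1.
  leading term y**3: no divisor's leading term divides it; move 1/12*y**3 to the remainder.
  leading term y**2: no divisor's leading term divides it; move -11/12*y**2 to the remainder.
  leading term y: no divisor's leading term divides it; move 11/6*y to the remainder.
  leading term 1: no divisor's leading term divides it; move -1 to the remainder.
  remainder 1/12*y**3 - 11/12*y**2 + 11/6*y - 1 ≠ 0; add g_4 = 1/12*y**3 - 11/12*y**2 + 11/6*y - 1 to the basis.

S(f_2,g_3): lcm = x*y**2. S = 16*x*y - 12*x + 1/12*y**4 - 11/12*y**3 + 17/6*y**2 + 4*y - 6.
  leading term x*y: subtract (-16/5)·f_1 from 16*x*y - 12*x + 1/12*y**4 - 11/12*y**3 + 17/6*y**2 + 4*y - 6 → -12*x + 1/12*y**4 - 11/12*y**3 + 17/6*y**2 - 12*y + 10
  leading term x: subtract (-1)·g_3 from -12*x + 1/12*y**4 - 11/12*y**3 + 17/6*y**2 - 12*y + 10 → 1/12*y**4 - 11/12*y**3 + 11/6*y**2 - y
  leading term y**4: subtract (y)·g_4 from 1/12*y**4 - 11/12*y**3 + 11/6*y**2 - y → 0
  remainder 0.

S(f_1,g_4): lcm = x*y**3. S = 11*x*y**2 - 22*x*y + 12*x + y**3 - y**2.
  leading term x*y**2: subtract (-11/5*y)·f_1 from 11*x*y**2 - 22*x*y + 12*x + y**3 - y**2 → -22*x*y + 12*x + y**3 - 12*y**2 + 11*y
  leading term x*y: subtract (22/5)·f_1 from -22*x*y + 12*x + y**3 - 12*y**2 + 11*y → 12*x + y**3 - 12*y**2 + 33*y - 22
  leading term x: subtract (1)·g_3 from 12*x + y**3 - 12*y**2 + 33*y - 22 → y**3 - 11*y**2 + 22*y - 12
  leading term y**3: subtract (12)·g_4 from y**3 - 11*y**2 + 22*y - 12 → 0
  remainder 0.

S(f_2,g_4): lcm = x*y**3. S = 27*x*y**2 - 34*x*y + 12*x + 2*y**3 + 4*y**2 - 6*y.
  leading term x*y**2: subtract (-27/5*y)·f_1 from 27*x*y**2 - 34*x*y + 12*x + 2*y**3 + 4*y**2 - 6*y → -34*x*y + 12*x + 2*y**3 - 23*y**2 + 21*y
  leading term x*y: subtract (34/5)·f_1 from -34*x*y + 12*x + 2*y**3 - 23*y**2 + 21*y → 12*x + 2*y**3 - 23*y**2 + 55*y - 34
  leading term x: subtract (1)·g_3 from 12*x + 2*y**3 - 23*y**2 + 55*y - 34 → 2*y**3 - 22*y**2 + 44*y - 24
  leading term y**3: subtract (24)·g_4 from 2*y**3 - 22*y**2 + 44*y - 24 → 0
  remainder 0.

S(g_3,g_4): leading monomials are coprime, so the S-polynomial reduces to 0 (Buchberger's first criterion).
Every S-polynomial of the final basis reduces to 0, so we have a Gröbner basis.
Inter-reduce: drop elements whose leading term is divisible by another's, tail-reduce, and make monic.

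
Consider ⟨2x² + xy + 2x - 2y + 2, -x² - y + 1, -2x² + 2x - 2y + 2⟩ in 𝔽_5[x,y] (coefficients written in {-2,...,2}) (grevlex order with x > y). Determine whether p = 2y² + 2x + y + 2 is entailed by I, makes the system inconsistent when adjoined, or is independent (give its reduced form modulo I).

First compute the reduced Gröbner basis of I by Buchberger's algorithm.
f_1 = 2x² + xy + 2x - 2y + 2, LT = x².
f_2 = -x² - y + 1, LT = x².
f_3 = -2x² + 2x - 2y + 2, LT = x².

S(f_1,f_2): lcm = x². S = -2xy + x - 2y + 2.
  leading term xy: no divisor's leading term divides it; move -2xy to the remainder.
  leading term x: no divisor's leading term divides it; move x to the remainder.
  leading term y: no divisor's leading term divides it; move -2y to the remainder.
  leading term 1: no divisor's leading term divides it; move 2 to the remainder.
  remainder -2xy + x - 2y + 2 ≠ 0; add h_4 = -2xy + x - 2y + 2 to the basis.

S(f_1,f_3): lcm = x². S = -2xy + 2x - 2y + 2.
  leading term xy: subtract (1)·h_4 from -2xy + 2x - 2y + 2 → x
  leading term x: no divisor's leading term divides it; move x to the remainder.
  remainder x ≠ 0; add h_5 = x to the basis.

S(f_2,f_3): lcm = x². S = x.
  leading term x: subtract (1)·h_5 from x → 0
  remainder 0.

S(f_1,h_4): lcm = x²y. S = -2xy² - 2x² - y² + x + y.
  leading term xy²: subtract (y)·h_4 from -2xy² - 2x² - y² + x + y → -2x² - xy + y² + x - y
  leading term x²: subtract (-1)·f_1 from -2x² - xy + y² + x - y → y² - 2x + 2y + 2
  leading term y²: no divisor's leading term divides it; move y² to the remainder.
  leading term x: subtract (-2)·h_5 from -2x + 2y + 2 → 2y + 2
  leading term y: no divisor's leading term divides it; move 2y to the remainder.
  leading term 1: no divisor's leading term divides it; move 2 to the remainder.
  remainder y² + 2y + 2 ≠ 0; add h_6 = y² + 2y + 2 to the basis.

S(f_2,h_4): lcm = x²y. S = -2x² - xy + y² + x - y.
  leading term x²: subtract (-1)·f_1 from -2x² - xy + y² + x - y → y² - 2x + 2y + 2
  leading term y²: subtract (1)·h_6 from y² - 2x + 2y + 2 → -2x
  leading term x: subtract (-2)·h_5 from -2x → 0
  remainder 0.

S(f_3,h_4): lcm = x²y. S = -2x² - 2xy + y² + x - y.
  leading term x²: subtract (-1)·f_1 from -2x² - 2xy + y² + x - y → -xy + y² - 2x + 2y + 2
  leading term xy: subtract (-2)·h_4 from -xy + y² - 2x + 2y + 2 → y² - 2y + 1
  leading term y²: subtract (1)·h_6 from y² - 2y + 1 → y - 1
  leading term y: no divisor's leading term divides it; move y to the remainder.
  leading term 1: no divisor's leading term divides it; move -1 to the remainder.
  remainder y - 1 ≠ 0; add h_7 = y - 1 to the basis.

S(f_1,h_5): lcm = x². S = -2xy + x - y + 1.
  leading term xy: subtract (1)·h_4 from -2xy + x - y + 1 → y - 1
  leading term y: subtract (1)·h_7 from y - 1 → 0
  remainder 0.

S(f_2,h_5): lcm = x². S = y - 1.
  leading term y: subtract (1)·h_7 from y - 1 → 0
  remainder 0.

S(f_3,h_5): lcm = x². S = -x + y - 1.
  leading term x: subtract (-1)·h_5 from -x + y - 1 → y - 1
  leading term y: subtract (1)·h_7 from y - 1 → 0
  remainder 0.

S(h_4,h_5): lcm = xy. S = 2x + y - 1.
  leading term x: subtract (2)·h_5 from 2x + y - 1 → y - 1
  leading term y: subtract (1)·h_7 from y - 1 → 0
  remainder 0.

S(f_1,h_6): leading monomials are coprime, so the S-polynomial reduces to 0 (Buchberger's first criterion).
S(f_2,h_6): leading monomials are coprime, so the S-polynomial reduces to 0 (Buchberger's first criterion).
S(f_3,h_6): leading monomials are coprime, so the S-polynomial reduces to 0 (Buchberger's first criterion).
S(h_4,h_6): lcm = xy². S = y² - 2x - y.
  leading term y²: subtract (1)·h_6 from y² - 2x - y → -2x + 2y - 2
  leading term x: subtract (-2)·h_5 from -2x + 2y - 2 → 2y - 2
  leading term y: subtract (2)·h_7 from 2y - 2 → 0
  remainder 0.

S(h_5,h_6): leading monomials are coprime, so the S-polynomial reduces to 0 (Buchberger's first criterion).
S(f_1,h_7): leading monomials are coprime, so the S-polynomial reduces to 0 (Buchberger's first criterion).
S(f_2,h_7): leading monomials are coprime, so the S-polynomial reduces to 0 (Buchberger's first criterion).
S(f_3,h_7): leading monomials are coprime, so the S-polynomial reduces to 0 (Buchberger's first criterion).
S(h_4,h_7): lcm = xy. S = -2x + y - 1.
  leading term x: subtract (-2)·h_5 from -2x + y - 1 → y - 1
  leading term y: subtract (1)·h_7 from y - 1 → 0
  remainder 0.

S(h_5,h_7): leading monomials are coprime, so the S-polynomial reduces to 0 (Buchberger's first criterion).
S(h_6,h_7): lcm = y². S = -2y + 2.
  leading term y: subtract (-2)·h_7 from -2y + 2 → 0
  remainder 0.

Every S-polynomial of the final basis reduces to 0, so we have a Gröbner basis.
Inter-reduce: drop elements whose leading term is divisible by another's, tail-reduce, and make monic.
Reduced Gröbner basis: {x, y - 1}.
Label its elements g_1 = x, g_2 = y - 1.

Reduce p = 2y² + 2x + y + 2 modulo G:
  leading term y²: subtract (2y)·g_2 from 2y² + 2x + y + 2 → 2x - 2y + 2
  leading term x: subtract (2)·g_1 from 2x - 2y + 2 → -2y + 2
  leading term y: subtract (-2)·g_2 from -2y + 2 → 0
  normal form = 0.
Since the normal form is 0, p ∈ I.

2y² + 2x + y + 2 lies in I (it reduces to 0).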